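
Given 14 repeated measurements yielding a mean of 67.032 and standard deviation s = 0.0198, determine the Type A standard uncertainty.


The standard uncertainty for Type A evaluation is u = s / sqrt(n).
u = 0.0198 / sqrt(14)
u = 0.0198 / 3.7417
u = 0.0053

0.0053


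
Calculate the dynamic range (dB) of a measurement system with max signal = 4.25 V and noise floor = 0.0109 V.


Dynamic range = 20 * log10(Vmax / Vnoise).
DR = 20 * log10(4.25 / 0.0109)
DR = 20 * log10(389.91)
DR = 51.82 dB

51.82 dB


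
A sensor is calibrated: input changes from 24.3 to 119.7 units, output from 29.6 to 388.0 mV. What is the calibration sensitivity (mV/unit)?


Sensitivity = (y2 - y1) / (x2 - x1).
S = (388.0 - 29.6) / (119.7 - 24.3)
S = 358.4 / 95.4
S = 3.7568 mV/unit

3.7568 mV/unit


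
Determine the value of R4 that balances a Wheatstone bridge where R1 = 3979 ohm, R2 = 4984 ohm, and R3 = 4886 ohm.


At balance: R1*R4 = R2*R3, so R4 = R2*R3/R1.
R4 = 4984 * 4886 / 3979
R4 = 24351824 / 3979
R4 = 6120.09 ohm

6120.09 ohm


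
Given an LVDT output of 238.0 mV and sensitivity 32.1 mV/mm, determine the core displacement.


Displacement = Vout / sensitivity.
d = 238.0 / 32.1
d = 7.414 mm

7.414 mm


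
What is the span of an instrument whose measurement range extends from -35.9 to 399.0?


Span = upper range - lower range.
Span = 399.0 - (-35.9)
Span = 434.9

434.9


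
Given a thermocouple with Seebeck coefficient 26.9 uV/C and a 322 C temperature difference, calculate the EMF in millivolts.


The thermocouple output V = sensitivity * dT.
V = 26.9 uV/C * 322 C
V = 8661.8 uV
V = 8.662 mV

8.662 mV


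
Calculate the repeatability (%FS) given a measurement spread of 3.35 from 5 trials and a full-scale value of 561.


Repeatability = (spread / full scale) * 100%.
R = (3.35 / 561) * 100
R = 0.597 %FS

0.597 %FS


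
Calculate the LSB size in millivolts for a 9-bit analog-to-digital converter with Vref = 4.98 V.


The resolution (LSB) of an ADC is Vref / 2^n.
LSB = 4.98 / 2^9
LSB = 4.98 / 512
LSB = 0.00972656 V = 9.7265625 mV

9.7265625 mV


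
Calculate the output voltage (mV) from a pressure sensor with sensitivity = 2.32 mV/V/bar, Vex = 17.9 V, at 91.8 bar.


Output = sensitivity * Vex * P.
Vout = 2.32 * 17.9 * 91.8
Vout = 41.528 * 91.8
Vout = 3812.27 mV

3812.27 mV


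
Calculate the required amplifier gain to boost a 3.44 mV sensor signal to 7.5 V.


Gain = Vout / Vin (converting to same units).
G = 7.5 V / 3.44 mV
G = 7500.0 mV / 3.44 mV
G = 2180.23

2180.23


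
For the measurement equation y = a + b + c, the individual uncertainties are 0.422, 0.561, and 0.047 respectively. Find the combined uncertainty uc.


For a sum of independent quantities, uc = sqrt(u1^2 + u2^2 + u3^2).
uc = sqrt(0.422^2 + 0.561^2 + 0.047^2)
uc = sqrt(0.178084 + 0.314721 + 0.002209)
uc = 0.7036

0.7036


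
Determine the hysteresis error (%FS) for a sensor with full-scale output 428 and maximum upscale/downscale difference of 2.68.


Hysteresis = (max difference / full scale) * 100%.
H = (2.68 / 428) * 100
H = 0.626 %FS

0.626 %FS


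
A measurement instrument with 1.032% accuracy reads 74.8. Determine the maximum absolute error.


Absolute error = (accuracy% / 100) * reading.
Error = (1.032 / 100) * 74.8
Error = 0.01032 * 74.8
Error = 0.7719

0.7719


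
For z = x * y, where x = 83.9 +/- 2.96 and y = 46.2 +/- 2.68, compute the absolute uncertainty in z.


For a product z = x*y, the relative uncertainty is:
uz/z = sqrt((ux/x)^2 + (uy/y)^2)
Relative uncertainties: ux/x = 2.96/83.9 = 0.03528
uy/y = 2.68/46.2 = 0.058009
z = 83.9 * 46.2 = 3876.2
uz = 3876.2 * sqrt(0.03528^2 + 0.058009^2) = 263.172

263.172


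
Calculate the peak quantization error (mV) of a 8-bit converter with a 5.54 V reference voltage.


The maximum quantization error is +/- LSB/2.
LSB = Vref / 2^n = 5.54 / 256 = 0.02164063 V
Max error = LSB / 2 = 0.02164063 / 2 = 0.01082031 V
Max error = 10.8203 mV

10.8203 mV


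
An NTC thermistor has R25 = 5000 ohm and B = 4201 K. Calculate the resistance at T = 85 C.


NTC thermistor equation: Rt = R25 * exp(B * (1/T - 1/T25)).
T in Kelvin: 358.15 K, T25 = 298.15 K
1/T - 1/T25 = 1/358.15 - 1/298.15 = -0.00056189
B * (1/T - 1/T25) = 4201 * -0.00056189 = -2.3605
Rt = 5000 * exp(-2.3605) = 471.9 ohm

471.9 ohm


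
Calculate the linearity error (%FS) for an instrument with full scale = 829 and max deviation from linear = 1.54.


Linearity error = (max deviation / full scale) * 100%.
Linearity = (1.54 / 829) * 100
Linearity = 0.186 %FS

0.186 %FS


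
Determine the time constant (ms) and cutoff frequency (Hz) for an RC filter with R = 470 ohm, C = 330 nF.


Time constant: tau = R * C.
tau = 470 * 3.30e-07 = 0.0001551 s
tau = 0.1551 ms
Cutoff frequency: fc = 1 / (2*pi*R*C).
fc = 1 / (2*pi*0.0001551) = 1026.14 Hz

tau = 0.1551 ms, fc = 1026.14 Hz


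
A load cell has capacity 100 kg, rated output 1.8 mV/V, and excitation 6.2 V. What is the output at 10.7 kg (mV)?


Vout = rated_output * Vex * (load / capacity).
Vout = 1.8 * 6.2 * (10.7 / 100)
Vout = 1.8 * 6.2 * 0.107
Vout = 1.194 mV

1.194 mV


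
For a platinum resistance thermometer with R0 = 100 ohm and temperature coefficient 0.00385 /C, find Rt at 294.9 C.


The RTD equation: Rt = R0 * (1 + alpha * T).
Rt = 100 * (1 + 0.00385 * 294.9)
Rt = 100 * (1 + 1.135365)
Rt = 100 * 2.135365
Rt = 213.537 ohm

213.537 ohm


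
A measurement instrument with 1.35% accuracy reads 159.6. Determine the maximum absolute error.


Absolute error = (accuracy% / 100) * reading.
Error = (1.35 / 100) * 159.6
Error = 0.0135 * 159.6
Error = 2.1546

2.1546


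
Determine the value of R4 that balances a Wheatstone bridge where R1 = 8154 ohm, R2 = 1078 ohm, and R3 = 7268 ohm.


At balance: R1*R4 = R2*R3, so R4 = R2*R3/R1.
R4 = 1078 * 7268 / 8154
R4 = 7834904 / 8154
R4 = 960.87 ohm

960.87 ohm


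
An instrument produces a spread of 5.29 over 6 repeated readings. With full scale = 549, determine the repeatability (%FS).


Repeatability = (spread / full scale) * 100%.
R = (5.29 / 549) * 100
R = 0.964 %FS

0.964 %FS


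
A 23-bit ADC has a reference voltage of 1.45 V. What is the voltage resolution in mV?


The resolution (LSB) of an ADC is Vref / 2^n.
LSB = 1.45 / 2^23
LSB = 1.45 / 8388608
LSB = 1.7e-07 V = 0.00017285 mV

0.00017285 mV


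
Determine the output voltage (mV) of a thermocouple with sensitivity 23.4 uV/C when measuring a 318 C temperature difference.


The thermocouple output V = sensitivity * dT.
V = 23.4 uV/C * 318 C
V = 7441.2 uV
V = 7.441 mV

7.441 mV


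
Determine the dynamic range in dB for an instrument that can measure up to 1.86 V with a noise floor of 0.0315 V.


Dynamic range = 20 * log10(Vmax / Vnoise).
DR = 20 * log10(1.86 / 0.0315)
DR = 20 * log10(59.05)
DR = 35.42 dB

35.42 dB


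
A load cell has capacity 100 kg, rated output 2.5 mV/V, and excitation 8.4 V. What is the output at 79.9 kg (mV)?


Vout = rated_output * Vex * (load / capacity).
Vout = 2.5 * 8.4 * (79.9 / 100)
Vout = 2.5 * 8.4 * 0.799
Vout = 16.779 mV

16.779 mV


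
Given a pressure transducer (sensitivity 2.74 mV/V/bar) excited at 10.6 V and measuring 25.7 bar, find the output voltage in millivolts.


Output = sensitivity * Vex * P.
Vout = 2.74 * 10.6 * 25.7
Vout = 29.044 * 25.7
Vout = 746.43 mV

746.43 mV


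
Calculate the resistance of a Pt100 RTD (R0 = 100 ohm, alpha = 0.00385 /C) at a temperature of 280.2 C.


The RTD equation: Rt = R0 * (1 + alpha * T).
Rt = 100 * (1 + 0.00385 * 280.2)
Rt = 100 * (1 + 1.07877)
Rt = 100 * 2.07877
Rt = 207.877 ohm

207.877 ohm


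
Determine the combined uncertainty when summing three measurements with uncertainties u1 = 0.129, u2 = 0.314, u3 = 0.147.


For a sum of independent quantities, uc = sqrt(u1^2 + u2^2 + u3^2).
uc = sqrt(0.129^2 + 0.314^2 + 0.147^2)
uc = sqrt(0.016641 + 0.098596 + 0.021609)
uc = 0.3699

0.3699


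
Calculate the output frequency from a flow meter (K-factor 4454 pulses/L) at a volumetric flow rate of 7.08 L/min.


Frequency = K * Q / 60 (converting L/min to L/s).
f = 4454 * 7.08 / 60
f = 31534.32 / 60
f = 525.57 Hz

525.57 Hz


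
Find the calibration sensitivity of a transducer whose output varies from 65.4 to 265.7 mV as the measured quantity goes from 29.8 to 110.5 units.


Sensitivity = (y2 - y1) / (x2 - x1).
S = (265.7 - 65.4) / (110.5 - 29.8)
S = 200.3 / 80.7
S = 2.482 mV/unit

2.482 mV/unit


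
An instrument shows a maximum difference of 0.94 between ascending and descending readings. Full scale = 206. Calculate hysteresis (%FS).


Hysteresis = (max difference / full scale) * 100%.
H = (0.94 / 206) * 100
H = 0.456 %FS

0.456 %FS


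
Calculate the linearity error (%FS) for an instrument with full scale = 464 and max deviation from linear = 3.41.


Linearity error = (max deviation / full scale) * 100%.
Linearity = (3.41 / 464) * 100
Linearity = 0.735 %FS

0.735 %FS


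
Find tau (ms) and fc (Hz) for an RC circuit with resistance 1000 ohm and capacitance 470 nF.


Time constant: tau = R * C.
tau = 1000 * 4.70e-07 = 0.00047 s
tau = 0.47 ms
Cutoff frequency: fc = 1 / (2*pi*R*C).
fc = 1 / (2*pi*0.00047) = 338.63 Hz

tau = 0.47 ms, fc = 338.63 Hz


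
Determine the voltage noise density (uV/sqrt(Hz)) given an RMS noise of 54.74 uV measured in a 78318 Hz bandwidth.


Noise spectral density = Vrms / sqrt(BW).
NSD = 54.74 / sqrt(78318)
NSD = 54.74 / 279.8535
NSD = 0.1956 uV/sqrt(Hz)

0.1956 uV/sqrt(Hz)


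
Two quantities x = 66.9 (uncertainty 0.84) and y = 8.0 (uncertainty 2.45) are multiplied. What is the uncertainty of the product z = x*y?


For a product z = x*y, the relative uncertainty is:
uz/z = sqrt((ux/x)^2 + (uy/y)^2)
Relative uncertainties: ux/x = 0.84/66.9 = 0.012556
uy/y = 2.45/8.0 = 0.30625
z = 66.9 * 8.0 = 535.2
uz = 535.2 * sqrt(0.012556^2 + 0.30625^2) = 164.043

164.043


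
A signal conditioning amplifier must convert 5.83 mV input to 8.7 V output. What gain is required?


Gain = Vout / Vin (converting to same units).
G = 8.7 V / 5.83 mV
G = 8700.0 mV / 5.83 mV
G = 1492.28

1492.28


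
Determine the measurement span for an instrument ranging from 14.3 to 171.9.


Span = upper range - lower range.
Span = 171.9 - (14.3)
Span = 157.6

157.6


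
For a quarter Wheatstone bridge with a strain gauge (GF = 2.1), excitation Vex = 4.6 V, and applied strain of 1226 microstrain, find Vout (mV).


Quarter bridge output: Vout = (GF * epsilon * Vex) / 4.
Vout = (2.1 * 1226e-6 * 4.6) / 4
Vout = 0.01184316 / 4 V
Vout = 0.00296079 V = 2.9608 mV

2.9608 mV


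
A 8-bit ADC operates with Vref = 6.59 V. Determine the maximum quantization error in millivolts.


The maximum quantization error is +/- LSB/2.
LSB = Vref / 2^n = 6.59 / 256 = 0.02574219 V
Max error = LSB / 2 = 0.02574219 / 2 = 0.01287109 V
Max error = 12.8711 mV

12.8711 mV


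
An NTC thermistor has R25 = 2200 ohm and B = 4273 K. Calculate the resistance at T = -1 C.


NTC thermistor equation: Rt = R25 * exp(B * (1/T - 1/T25)).
T in Kelvin: 272.15 K, T25 = 298.15 K
1/T - 1/T25 = 1/272.15 - 1/298.15 = 0.00032043
B * (1/T - 1/T25) = 4273 * 0.00032043 = 1.3692
Rt = 2200 * exp(1.3692) = 8650.7 ohm

8650.7 ohm


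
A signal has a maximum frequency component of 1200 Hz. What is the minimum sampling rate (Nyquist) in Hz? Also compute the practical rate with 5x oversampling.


By Nyquist theorem, fs_min = 2 * fmax.
fs_min = 2 * 1200 = 2400 Hz
Practical rate = 5 * fs_min = 5 * 2400 = 12000 Hz

fs_min = 2400 Hz, fs_practical = 12000 Hz


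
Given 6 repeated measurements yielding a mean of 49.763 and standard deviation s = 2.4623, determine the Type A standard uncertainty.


The standard uncertainty for Type A evaluation is u = s / sqrt(n).
u = 2.4623 / sqrt(6)
u = 2.4623 / 2.4495
u = 1.0052

1.0052


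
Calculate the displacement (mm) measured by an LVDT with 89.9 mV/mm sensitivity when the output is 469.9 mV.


Displacement = Vout / sensitivity.
d = 469.9 / 89.9
d = 5.227 mm

5.227 mm


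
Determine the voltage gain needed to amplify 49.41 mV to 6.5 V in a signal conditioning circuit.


Gain = Vout / Vin (converting to same units).
G = 6.5 V / 49.41 mV
G = 6500.0 mV / 49.41 mV
G = 131.55

131.55


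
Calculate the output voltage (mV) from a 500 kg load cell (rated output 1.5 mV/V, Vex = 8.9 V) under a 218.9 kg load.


Vout = rated_output * Vex * (load / capacity).
Vout = 1.5 * 8.9 * (218.9 / 500)
Vout = 1.5 * 8.9 * 0.4378
Vout = 5.845 mV

5.845 mV


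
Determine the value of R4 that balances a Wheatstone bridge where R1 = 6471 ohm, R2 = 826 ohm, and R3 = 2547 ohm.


At balance: R1*R4 = R2*R3, so R4 = R2*R3/R1.
R4 = 826 * 2547 / 6471
R4 = 2103822 / 6471
R4 = 325.12 ohm

325.12 ohm


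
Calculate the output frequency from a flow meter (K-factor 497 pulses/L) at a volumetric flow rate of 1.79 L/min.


Frequency = K * Q / 60 (converting L/min to L/s).
f = 497 * 1.79 / 60
f = 889.63 / 60
f = 14.83 Hz

14.83 Hz


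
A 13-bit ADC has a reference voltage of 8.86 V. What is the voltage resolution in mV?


The resolution (LSB) of an ADC is Vref / 2^n.
LSB = 8.86 / 2^13
LSB = 8.86 / 8192
LSB = 0.00108154 V = 1.08154297 mV

1.08154297 mV


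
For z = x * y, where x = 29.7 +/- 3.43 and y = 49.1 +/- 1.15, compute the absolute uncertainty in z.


For a product z = x*y, the relative uncertainty is:
uz/z = sqrt((ux/x)^2 + (uy/y)^2)
Relative uncertainties: ux/x = 3.43/29.7 = 0.115488
uy/y = 1.15/49.1 = 0.023422
z = 29.7 * 49.1 = 1458.3
uz = 1458.3 * sqrt(0.115488^2 + 0.023422^2) = 171.842

171.842


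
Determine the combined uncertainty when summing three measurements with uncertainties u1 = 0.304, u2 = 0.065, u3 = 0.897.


For a sum of independent quantities, uc = sqrt(u1^2 + u2^2 + u3^2).
uc = sqrt(0.304^2 + 0.065^2 + 0.897^2)
uc = sqrt(0.092416 + 0.004225 + 0.804609)
uc = 0.9493

0.9493


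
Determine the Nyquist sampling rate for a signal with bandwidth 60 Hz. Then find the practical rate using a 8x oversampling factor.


By Nyquist theorem, fs_min = 2 * fmax.
fs_min = 2 * 60 = 120 Hz
Practical rate = 8 * fs_min = 8 * 120 = 960 Hz

fs_min = 120 Hz, fs_practical = 960 Hz


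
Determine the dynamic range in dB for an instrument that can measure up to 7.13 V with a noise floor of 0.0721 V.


Dynamic range = 20 * log10(Vmax / Vnoise).
DR = 20 * log10(7.13 / 0.0721)
DR = 20 * log10(98.89)
DR = 39.9 dB

39.9 dB


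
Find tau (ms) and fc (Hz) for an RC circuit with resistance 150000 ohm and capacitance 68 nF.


Time constant: tau = R * C.
tau = 150000 * 6.80e-08 = 0.0102 s
tau = 10.2 ms
Cutoff frequency: fc = 1 / (2*pi*R*C).
fc = 1 / (2*pi*0.0102) = 15.6 Hz

tau = 10.2 ms, fc = 15.6 Hz


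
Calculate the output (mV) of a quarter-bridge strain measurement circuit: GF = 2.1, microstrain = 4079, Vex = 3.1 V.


Quarter bridge output: Vout = (GF * epsilon * Vex) / 4.
Vout = (2.1 * 4079e-6 * 3.1) / 4
Vout = 0.02655429 / 4 V
Vout = 0.00663857 V = 6.6386 mV

6.6386 mV


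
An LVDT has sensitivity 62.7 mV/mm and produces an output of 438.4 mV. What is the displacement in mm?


Displacement = Vout / sensitivity.
d = 438.4 / 62.7
d = 6.992 mm

6.992 mm


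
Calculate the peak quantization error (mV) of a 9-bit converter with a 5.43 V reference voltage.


The maximum quantization error is +/- LSB/2.
LSB = Vref / 2^n = 5.43 / 512 = 0.01060547 V
Max error = LSB / 2 = 0.01060547 / 2 = 0.00530273 V
Max error = 5.3027 mV

5.3027 mV


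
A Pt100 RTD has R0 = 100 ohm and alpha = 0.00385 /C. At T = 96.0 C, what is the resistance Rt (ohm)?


The RTD equation: Rt = R0 * (1 + alpha * T).
Rt = 100 * (1 + 0.00385 * 96.0)
Rt = 100 * (1 + 0.3696)
Rt = 100 * 1.3696
Rt = 136.96 ohm

136.96 ohm


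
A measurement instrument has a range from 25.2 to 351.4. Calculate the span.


Span = upper range - lower range.
Span = 351.4 - (25.2)
Span = 326.2

326.2


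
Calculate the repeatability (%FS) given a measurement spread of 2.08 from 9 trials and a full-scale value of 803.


Repeatability = (spread / full scale) * 100%.
R = (2.08 / 803) * 100
R = 0.259 %FS

0.259 %FS


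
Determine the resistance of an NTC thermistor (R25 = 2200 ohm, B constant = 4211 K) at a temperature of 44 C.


NTC thermistor equation: Rt = R25 * exp(B * (1/T - 1/T25)).
T in Kelvin: 317.15 K, T25 = 298.15 K
1/T - 1/T25 = 1/317.15 - 1/298.15 = -0.00020093
B * (1/T - 1/T25) = 4211 * -0.00020093 = -0.8461
Rt = 2200 * exp(-0.8461) = 944.0 ohm

944.0 ohm


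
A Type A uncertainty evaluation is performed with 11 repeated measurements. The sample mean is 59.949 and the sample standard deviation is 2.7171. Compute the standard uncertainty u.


The standard uncertainty for Type A evaluation is u = s / sqrt(n).
u = 2.7171 / sqrt(11)
u = 2.7171 / 3.3166
u = 0.8192

0.8192


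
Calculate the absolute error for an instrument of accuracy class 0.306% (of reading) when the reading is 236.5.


Absolute error = (accuracy% / 100) * reading.
Error = (0.306 / 100) * 236.5
Error = 0.00306 * 236.5
Error = 0.7237

0.7237


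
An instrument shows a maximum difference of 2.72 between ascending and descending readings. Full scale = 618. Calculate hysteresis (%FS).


Hysteresis = (max difference / full scale) * 100%.
H = (2.72 / 618) * 100
H = 0.44 %FS

0.44 %FS


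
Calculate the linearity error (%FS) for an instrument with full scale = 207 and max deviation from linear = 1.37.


Linearity error = (max deviation / full scale) * 100%.
Linearity = (1.37 / 207) * 100
Linearity = 0.662 %FS

0.662 %FS


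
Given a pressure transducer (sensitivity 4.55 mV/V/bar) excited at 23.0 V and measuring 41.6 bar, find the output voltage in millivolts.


Output = sensitivity * Vex * P.
Vout = 4.55 * 23.0 * 41.6
Vout = 104.65 * 41.6
Vout = 4353.44 mV

4353.44 mV


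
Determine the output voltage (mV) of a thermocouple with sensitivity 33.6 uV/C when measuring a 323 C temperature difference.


The thermocouple output V = sensitivity * dT.
V = 33.6 uV/C * 323 C
V = 10852.8 uV
V = 10.853 mV

10.853 mV


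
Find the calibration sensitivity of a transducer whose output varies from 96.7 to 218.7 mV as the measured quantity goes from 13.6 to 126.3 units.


Sensitivity = (y2 - y1) / (x2 - x1).
S = (218.7 - 96.7) / (126.3 - 13.6)
S = 122.0 / 112.7
S = 1.0825 mV/unit

1.0825 mV/unit


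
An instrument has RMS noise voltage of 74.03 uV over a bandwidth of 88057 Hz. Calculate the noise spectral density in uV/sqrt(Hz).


Noise spectral density = Vrms / sqrt(BW).
NSD = 74.03 / sqrt(88057)
NSD = 74.03 / 296.744
NSD = 0.2495 uV/sqrt(Hz)

0.2495 uV/sqrt(Hz)


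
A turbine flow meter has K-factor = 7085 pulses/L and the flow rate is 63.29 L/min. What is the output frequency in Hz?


Frequency = K * Q / 60 (converting L/min to L/s).
f = 7085 * 63.29 / 60
f = 448409.65 / 60
f = 7473.49 Hz

7473.49 Hz


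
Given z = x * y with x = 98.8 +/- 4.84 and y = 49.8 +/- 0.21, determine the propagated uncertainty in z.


For a product z = x*y, the relative uncertainty is:
uz/z = sqrt((ux/x)^2 + (uy/y)^2)
Relative uncertainties: ux/x = 4.84/98.8 = 0.048988
uy/y = 0.21/49.8 = 0.004217
z = 98.8 * 49.8 = 4920.2
uz = 4920.2 * sqrt(0.048988^2 + 0.004217^2) = 241.923

241.923


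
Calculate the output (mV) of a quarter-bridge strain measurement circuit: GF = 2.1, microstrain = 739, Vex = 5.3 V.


Quarter bridge output: Vout = (GF * epsilon * Vex) / 4.
Vout = (2.1 * 739e-6 * 5.3) / 4
Vout = 0.00822507 / 4 V
Vout = 0.00205627 V = 2.0563 mV

2.0563 mV


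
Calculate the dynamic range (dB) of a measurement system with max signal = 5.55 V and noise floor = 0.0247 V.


Dynamic range = 20 * log10(Vmax / Vnoise).
DR = 20 * log10(5.55 / 0.0247)
DR = 20 * log10(224.7)
DR = 47.03 dB

47.03 dB


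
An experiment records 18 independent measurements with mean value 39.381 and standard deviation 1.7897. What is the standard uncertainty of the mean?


The standard uncertainty for Type A evaluation is u = s / sqrt(n).
u = 1.7897 / sqrt(18)
u = 1.7897 / 4.2426
u = 0.4218

0.4218


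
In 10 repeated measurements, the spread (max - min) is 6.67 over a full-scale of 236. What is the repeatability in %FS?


Repeatability = (spread / full scale) * 100%.
R = (6.67 / 236) * 100
R = 2.826 %FS

2.826 %FS


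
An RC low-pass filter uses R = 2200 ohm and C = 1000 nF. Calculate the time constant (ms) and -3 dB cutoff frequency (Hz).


Time constant: tau = R * C.
tau = 2200 * 1.00e-06 = 0.0022 s
tau = 2.2 ms
Cutoff frequency: fc = 1 / (2*pi*R*C).
fc = 1 / (2*pi*0.0022) = 72.34 Hz

tau = 2.2 ms, fc = 72.34 Hz


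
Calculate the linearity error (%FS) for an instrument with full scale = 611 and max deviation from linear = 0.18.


Linearity error = (max deviation / full scale) * 100%.
Linearity = (0.18 / 611) * 100
Linearity = 0.029 %FS

0.029 %FS


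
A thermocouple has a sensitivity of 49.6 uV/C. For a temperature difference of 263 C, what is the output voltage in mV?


The thermocouple output V = sensitivity * dT.
V = 49.6 uV/C * 263 C
V = 13044.8 uV
V = 13.045 mV

13.045 mV


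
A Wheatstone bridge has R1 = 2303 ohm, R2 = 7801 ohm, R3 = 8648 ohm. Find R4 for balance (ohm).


At balance: R1*R4 = R2*R3, so R4 = R2*R3/R1.
R4 = 7801 * 8648 / 2303
R4 = 67463048 / 2303
R4 = 29293.55 ohm

29293.55 ohm


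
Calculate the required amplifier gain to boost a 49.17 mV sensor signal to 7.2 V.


Gain = Vout / Vin (converting to same units).
G = 7.2 V / 49.17 mV
G = 7200.0 mV / 49.17 mV
G = 146.43

146.43


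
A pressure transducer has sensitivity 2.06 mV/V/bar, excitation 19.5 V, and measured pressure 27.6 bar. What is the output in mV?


Output = sensitivity * Vex * P.
Vout = 2.06 * 19.5 * 27.6
Vout = 40.17 * 27.6
Vout = 1108.69 mV

1108.69 mV


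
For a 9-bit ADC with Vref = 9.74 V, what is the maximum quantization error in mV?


The maximum quantization error is +/- LSB/2.
LSB = Vref / 2^n = 9.74 / 512 = 0.01902344 V
Max error = LSB / 2 = 0.01902344 / 2 = 0.00951172 V
Max error = 9.5117 mV

9.5117 mV


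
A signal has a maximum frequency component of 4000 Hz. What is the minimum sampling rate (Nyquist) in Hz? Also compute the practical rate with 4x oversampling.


By Nyquist theorem, fs_min = 2 * fmax.
fs_min = 2 * 4000 = 8000 Hz
Practical rate = 4 * fs_min = 4 * 8000 = 32000 Hz

fs_min = 8000 Hz, fs_practical = 32000 Hz


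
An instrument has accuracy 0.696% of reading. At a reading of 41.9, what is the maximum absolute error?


Absolute error = (accuracy% / 100) * reading.
Error = (0.696 / 100) * 41.9
Error = 0.00696 * 41.9
Error = 0.2916

0.2916


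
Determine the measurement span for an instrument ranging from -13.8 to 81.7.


Span = upper range - lower range.
Span = 81.7 - (-13.8)
Span = 95.5

95.5


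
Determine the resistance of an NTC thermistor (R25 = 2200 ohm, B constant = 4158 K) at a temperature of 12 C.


NTC thermistor equation: Rt = R25 * exp(B * (1/T - 1/T25)).
T in Kelvin: 285.15 K, T25 = 298.15 K
1/T - 1/T25 = 1/285.15 - 1/298.15 = 0.00015291
B * (1/T - 1/T25) = 4158 * 0.00015291 = 0.6358
Rt = 2200 * exp(0.6358) = 4154.8 ohm

4154.8 ohm


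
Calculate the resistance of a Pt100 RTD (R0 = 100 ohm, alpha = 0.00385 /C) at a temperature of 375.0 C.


The RTD equation: Rt = R0 * (1 + alpha * T).
Rt = 100 * (1 + 0.00385 * 375.0)
Rt = 100 * (1 + 1.44375)
Rt = 100 * 2.44375
Rt = 244.375 ohm

244.375 ohm


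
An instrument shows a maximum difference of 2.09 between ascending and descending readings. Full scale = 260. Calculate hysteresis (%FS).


Hysteresis = (max difference / full scale) * 100%.
H = (2.09 / 260) * 100
H = 0.804 %FS

0.804 %FS


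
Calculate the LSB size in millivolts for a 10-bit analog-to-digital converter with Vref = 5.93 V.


The resolution (LSB) of an ADC is Vref / 2^n.
LSB = 5.93 / 2^10
LSB = 5.93 / 1024
LSB = 0.00579102 V = 5.79101562 mV

5.79101562 mV


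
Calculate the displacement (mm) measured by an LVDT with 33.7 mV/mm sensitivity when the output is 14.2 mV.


Displacement = Vout / sensitivity.
d = 14.2 / 33.7
d = 0.421 mm

0.421 mm


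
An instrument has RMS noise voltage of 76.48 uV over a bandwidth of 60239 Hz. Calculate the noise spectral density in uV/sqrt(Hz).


Noise spectral density = Vrms / sqrt(BW).
NSD = 76.48 / sqrt(60239)
NSD = 76.48 / 245.4363
NSD = 0.3116 uV/sqrt(Hz)

0.3116 uV/sqrt(Hz)


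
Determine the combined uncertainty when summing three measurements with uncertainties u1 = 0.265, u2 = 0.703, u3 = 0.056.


For a sum of independent quantities, uc = sqrt(u1^2 + u2^2 + u3^2).
uc = sqrt(0.265^2 + 0.703^2 + 0.056^2)
uc = sqrt(0.070225 + 0.494209 + 0.003136)
uc = 0.7534

0.7534


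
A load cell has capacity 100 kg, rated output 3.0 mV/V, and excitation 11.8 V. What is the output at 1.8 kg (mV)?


Vout = rated_output * Vex * (load / capacity).
Vout = 3.0 * 11.8 * (1.8 / 100)
Vout = 3.0 * 11.8 * 0.018
Vout = 0.637 mV

0.637 mV


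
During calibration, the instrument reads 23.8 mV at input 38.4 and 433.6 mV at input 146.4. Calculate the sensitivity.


Sensitivity = (y2 - y1) / (x2 - x1).
S = (433.6 - 23.8) / (146.4 - 38.4)
S = 409.8 / 108.0
S = 3.7944 mV/unit

3.7944 mV/unit


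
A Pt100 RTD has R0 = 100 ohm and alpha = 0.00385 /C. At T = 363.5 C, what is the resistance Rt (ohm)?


The RTD equation: Rt = R0 * (1 + alpha * T).
Rt = 100 * (1 + 0.00385 * 363.5)
Rt = 100 * (1 + 1.399475)
Rt = 100 * 2.399475
Rt = 239.947 ohm

239.947 ohm


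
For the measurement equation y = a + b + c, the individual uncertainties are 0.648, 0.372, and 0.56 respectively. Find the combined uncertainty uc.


For a sum of independent quantities, uc = sqrt(u1^2 + u2^2 + u3^2).
uc = sqrt(0.648^2 + 0.372^2 + 0.56^2)
uc = sqrt(0.419904 + 0.138384 + 0.3136)
uc = 0.9337

0.9337


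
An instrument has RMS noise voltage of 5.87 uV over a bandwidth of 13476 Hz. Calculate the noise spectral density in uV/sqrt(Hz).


Noise spectral density = Vrms / sqrt(BW).
NSD = 5.87 / sqrt(13476)
NSD = 5.87 / 116.0862
NSD = 0.0506 uV/sqrt(Hz)

0.0506 uV/sqrt(Hz)


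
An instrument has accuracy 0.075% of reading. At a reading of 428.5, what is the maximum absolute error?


Absolute error = (accuracy% / 100) * reading.
Error = (0.075 / 100) * 428.5
Error = 0.00075 * 428.5
Error = 0.3214

0.3214


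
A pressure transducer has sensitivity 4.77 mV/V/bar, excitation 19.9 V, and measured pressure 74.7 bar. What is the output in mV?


Output = sensitivity * Vex * P.
Vout = 4.77 * 19.9 * 74.7
Vout = 94.923 * 74.7
Vout = 7090.75 mV

7090.75 mV


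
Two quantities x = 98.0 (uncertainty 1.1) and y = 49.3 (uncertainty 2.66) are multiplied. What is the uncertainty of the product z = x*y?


For a product z = x*y, the relative uncertainty is:
uz/z = sqrt((ux/x)^2 + (uy/y)^2)
Relative uncertainties: ux/x = 1.1/98.0 = 0.011224
uy/y = 2.66/49.3 = 0.053955
z = 98.0 * 49.3 = 4831.4
uz = 4831.4 * sqrt(0.011224^2 + 0.053955^2) = 266.261

266.261


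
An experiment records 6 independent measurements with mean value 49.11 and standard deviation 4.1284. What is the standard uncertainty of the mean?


The standard uncertainty for Type A evaluation is u = s / sqrt(n).
u = 4.1284 / sqrt(6)
u = 4.1284 / 2.4495
u = 1.6854

1.6854


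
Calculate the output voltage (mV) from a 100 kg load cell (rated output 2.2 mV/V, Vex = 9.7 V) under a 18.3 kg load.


Vout = rated_output * Vex * (load / capacity).
Vout = 2.2 * 9.7 * (18.3 / 100)
Vout = 2.2 * 9.7 * 0.183
Vout = 3.905 mV

3.905 mV


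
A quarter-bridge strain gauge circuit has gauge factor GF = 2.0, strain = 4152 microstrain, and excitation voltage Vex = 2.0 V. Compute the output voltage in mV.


Quarter bridge output: Vout = (GF * epsilon * Vex) / 4.
Vout = (2.0 * 4152e-6 * 2.0) / 4
Vout = 0.016608 / 4 V
Vout = 0.004152 V = 4.152 mV

4.152 mV


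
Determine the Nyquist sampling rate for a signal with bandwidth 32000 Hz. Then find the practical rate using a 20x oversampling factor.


By Nyquist theorem, fs_min = 2 * fmax.
fs_min = 2 * 32000 = 64000 Hz
Practical rate = 20 * fs_min = 20 * 64000 = 1280000 Hz

fs_min = 64000 Hz, fs_practical = 1280000 Hz


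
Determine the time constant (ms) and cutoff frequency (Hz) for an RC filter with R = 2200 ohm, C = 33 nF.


Time constant: tau = R * C.
tau = 2200 * 3.30e-08 = 7.26e-05 s
tau = 0.0726 ms
Cutoff frequency: fc = 1 / (2*pi*R*C).
fc = 1 / (2*pi*7.26e-05) = 2192.22 Hz

tau = 0.0726 ms, fc = 2192.22 Hz


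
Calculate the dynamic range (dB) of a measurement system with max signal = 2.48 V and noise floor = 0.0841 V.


Dynamic range = 20 * log10(Vmax / Vnoise).
DR = 20 * log10(2.48 / 0.0841)
DR = 20 * log10(29.49)
DR = 29.39 dB

29.39 dB


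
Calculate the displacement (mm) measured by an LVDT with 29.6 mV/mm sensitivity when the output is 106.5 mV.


Displacement = Vout / sensitivity.
d = 106.5 / 29.6
d = 3.598 mm

3.598 mm


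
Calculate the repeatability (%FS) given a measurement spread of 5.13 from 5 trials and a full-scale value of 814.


Repeatability = (spread / full scale) * 100%.
R = (5.13 / 814) * 100
R = 0.63 %FS

0.63 %FS


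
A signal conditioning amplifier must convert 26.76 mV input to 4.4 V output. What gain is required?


Gain = Vout / Vin (converting to same units).
G = 4.4 V / 26.76 mV
G = 4400.0 mV / 26.76 mV
G = 164.42

164.42


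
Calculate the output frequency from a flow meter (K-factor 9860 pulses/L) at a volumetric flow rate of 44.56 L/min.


Frequency = K * Q / 60 (converting L/min to L/s).
f = 9860 * 44.56 / 60
f = 439361.6 / 60
f = 7322.69 Hz

7322.69 Hz


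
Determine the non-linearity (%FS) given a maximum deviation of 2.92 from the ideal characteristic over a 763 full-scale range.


Linearity error = (max deviation / full scale) * 100%.
Linearity = (2.92 / 763) * 100
Linearity = 0.383 %FS

0.383 %FS


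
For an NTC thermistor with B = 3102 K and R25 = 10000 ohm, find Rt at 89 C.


NTC thermistor equation: Rt = R25 * exp(B * (1/T - 1/T25)).
T in Kelvin: 362.15 K, T25 = 298.15 K
1/T - 1/T25 = 1/362.15 - 1/298.15 = -0.00059273
B * (1/T - 1/T25) = 3102 * -0.00059273 = -1.8386
Rt = 10000 * exp(-1.8386) = 1590.3 ohm

1590.3 ohm


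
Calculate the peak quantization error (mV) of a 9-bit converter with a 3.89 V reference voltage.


The maximum quantization error is +/- LSB/2.
LSB = Vref / 2^n = 3.89 / 512 = 0.00759766 V
Max error = LSB / 2 = 0.00759766 / 2 = 0.00379883 V
Max error = 3.7988 mV

3.7988 mV


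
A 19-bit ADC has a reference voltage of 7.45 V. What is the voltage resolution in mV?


The resolution (LSB) of an ADC is Vref / 2^n.
LSB = 7.45 / 2^19
LSB = 7.45 / 524288
LSB = 1.421e-05 V = 0.01420975 mV

0.01420975 mV


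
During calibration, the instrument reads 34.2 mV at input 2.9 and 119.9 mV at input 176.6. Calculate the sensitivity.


Sensitivity = (y2 - y1) / (x2 - x1).
S = (119.9 - 34.2) / (176.6 - 2.9)
S = 85.7 / 173.7
S = 0.4934 mV/unit

0.4934 mV/unit


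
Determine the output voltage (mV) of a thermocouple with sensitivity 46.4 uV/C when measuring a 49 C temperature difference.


The thermocouple output V = sensitivity * dT.
V = 46.4 uV/C * 49 C
V = 2273.6 uV
V = 2.274 mV

2.274 mV


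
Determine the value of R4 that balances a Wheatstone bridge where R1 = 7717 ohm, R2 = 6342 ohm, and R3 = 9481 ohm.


At balance: R1*R4 = R2*R3, so R4 = R2*R3/R1.
R4 = 6342 * 9481 / 7717
R4 = 60128502 / 7717
R4 = 7791.69 ohm

7791.69 ohm


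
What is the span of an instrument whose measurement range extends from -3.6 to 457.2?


Span = upper range - lower range.
Span = 457.2 - (-3.6)
Span = 460.8

460.8


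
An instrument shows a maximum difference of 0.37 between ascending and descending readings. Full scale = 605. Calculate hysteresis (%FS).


Hysteresis = (max difference / full scale) * 100%.
H = (0.37 / 605) * 100
H = 0.061 %FS

0.061 %FS


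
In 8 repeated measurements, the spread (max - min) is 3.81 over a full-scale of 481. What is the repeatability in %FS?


Repeatability = (spread / full scale) * 100%.
R = (3.81 / 481) * 100
R = 0.792 %FS

0.792 %FS


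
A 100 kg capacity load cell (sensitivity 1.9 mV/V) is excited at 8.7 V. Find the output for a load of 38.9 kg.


Vout = rated_output * Vex * (load / capacity).
Vout = 1.9 * 8.7 * (38.9 / 100)
Vout = 1.9 * 8.7 * 0.389
Vout = 6.43 mV

6.43 mV


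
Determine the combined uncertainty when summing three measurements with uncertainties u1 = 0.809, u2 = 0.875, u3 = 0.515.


For a sum of independent quantities, uc = sqrt(u1^2 + u2^2 + u3^2).
uc = sqrt(0.809^2 + 0.875^2 + 0.515^2)
uc = sqrt(0.654481 + 0.765625 + 0.265225)
uc = 1.2982

1.2982


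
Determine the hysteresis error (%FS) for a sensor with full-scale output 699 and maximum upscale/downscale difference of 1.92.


Hysteresis = (max difference / full scale) * 100%.
H = (1.92 / 699) * 100
H = 0.275 %FS

0.275 %FS


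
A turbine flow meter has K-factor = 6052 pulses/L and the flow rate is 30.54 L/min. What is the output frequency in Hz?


Frequency = K * Q / 60 (converting L/min to L/s).
f = 6052 * 30.54 / 60
f = 184828.08 / 60
f = 3080.47 Hz

3080.47 Hz


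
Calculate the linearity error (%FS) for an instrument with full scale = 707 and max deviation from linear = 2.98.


Linearity error = (max deviation / full scale) * 100%.
Linearity = (2.98 / 707) * 100
Linearity = 0.421 %FS

0.421 %FS


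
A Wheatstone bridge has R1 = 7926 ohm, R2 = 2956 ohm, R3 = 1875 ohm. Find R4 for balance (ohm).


At balance: R1*R4 = R2*R3, so R4 = R2*R3/R1.
R4 = 2956 * 1875 / 7926
R4 = 5542500 / 7926
R4 = 699.28 ohm

699.28 ohm


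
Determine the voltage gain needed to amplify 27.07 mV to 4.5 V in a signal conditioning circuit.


Gain = Vout / Vin (converting to same units).
G = 4.5 V / 27.07 mV
G = 4500.0 mV / 27.07 mV
G = 166.24

166.24


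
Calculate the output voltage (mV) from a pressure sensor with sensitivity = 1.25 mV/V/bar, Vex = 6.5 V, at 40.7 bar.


Output = sensitivity * Vex * P.
Vout = 1.25 * 6.5 * 40.7
Vout = 8.125 * 40.7
Vout = 330.69 mV

330.69 mV


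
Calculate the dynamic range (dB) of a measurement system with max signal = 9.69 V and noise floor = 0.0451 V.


Dynamic range = 20 * log10(Vmax / Vnoise).
DR = 20 * log10(9.69 / 0.0451)
DR = 20 * log10(214.86)
DR = 46.64 dB

46.64 dB


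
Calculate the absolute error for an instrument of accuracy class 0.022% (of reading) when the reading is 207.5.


Absolute error = (accuracy% / 100) * reading.
Error = (0.022 / 100) * 207.5
Error = 0.00022 * 207.5
Error = 0.0456

0.0456


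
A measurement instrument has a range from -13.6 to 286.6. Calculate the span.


Span = upper range - lower range.
Span = 286.6 - (-13.6)
Span = 300.2

300.2


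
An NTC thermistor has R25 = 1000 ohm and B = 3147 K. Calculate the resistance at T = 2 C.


NTC thermistor equation: Rt = R25 * exp(B * (1/T - 1/T25)).
T in Kelvin: 275.15 K, T25 = 298.15 K
1/T - 1/T25 = 1/275.15 - 1/298.15 = 0.00028036
B * (1/T - 1/T25) = 3147 * 0.00028036 = 0.8823
Rt = 1000 * exp(0.8823) = 2416.5 ohm

2416.5 ohm


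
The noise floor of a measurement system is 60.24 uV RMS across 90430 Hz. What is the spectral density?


Noise spectral density = Vrms / sqrt(BW).
NSD = 60.24 / sqrt(90430)
NSD = 60.24 / 300.7158
NSD = 0.2003 uV/sqrt(Hz)

0.2003 uV/sqrt(Hz)


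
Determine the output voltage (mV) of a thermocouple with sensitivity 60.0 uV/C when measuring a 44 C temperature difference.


The thermocouple output V = sensitivity * dT.
V = 60.0 uV/C * 44 C
V = 2640.0 uV
V = 2.64 mV

2.64 mV


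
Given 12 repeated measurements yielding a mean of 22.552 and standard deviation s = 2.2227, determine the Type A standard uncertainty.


The standard uncertainty for Type A evaluation is u = s / sqrt(n).
u = 2.2227 / sqrt(12)
u = 2.2227 / 3.4641
u = 0.6416

0.6416


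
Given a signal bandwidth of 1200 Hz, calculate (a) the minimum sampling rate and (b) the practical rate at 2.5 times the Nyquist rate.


By Nyquist theorem, fs_min = 2 * fmax.
fs_min = 2 * 1200 = 2400 Hz
Practical rate = 2.5 * fs_min = 2.5 * 2400 = 6000 Hz

fs_min = 2400 Hz, fs_practical = 6000 Hz


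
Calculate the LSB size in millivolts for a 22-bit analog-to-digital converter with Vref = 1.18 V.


The resolution (LSB) of an ADC is Vref / 2^n.
LSB = 1.18 / 2^22
LSB = 1.18 / 4194304
LSB = 2.8e-07 V = 0.00028133 mV

0.00028133 mV


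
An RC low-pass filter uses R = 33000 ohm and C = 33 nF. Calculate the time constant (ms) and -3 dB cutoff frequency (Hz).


Time constant: tau = R * C.
tau = 33000 * 3.30e-08 = 0.001089 s
tau = 1.089 ms
Cutoff frequency: fc = 1 / (2*pi*R*C).
fc = 1 / (2*pi*0.001089) = 146.15 Hz

tau = 1.089 ms, fc = 146.15 Hz


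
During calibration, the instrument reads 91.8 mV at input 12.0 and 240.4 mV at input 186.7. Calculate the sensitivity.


Sensitivity = (y2 - y1) / (x2 - x1).
S = (240.4 - 91.8) / (186.7 - 12.0)
S = 148.6 / 174.7
S = 0.8506 mV/unit

0.8506 mV/unit


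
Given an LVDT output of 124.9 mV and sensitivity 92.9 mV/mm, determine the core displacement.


Displacement = Vout / sensitivity.
d = 124.9 / 92.9
d = 1.344 mm

1.344 mm


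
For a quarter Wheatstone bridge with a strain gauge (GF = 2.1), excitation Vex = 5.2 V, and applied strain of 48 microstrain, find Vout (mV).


Quarter bridge output: Vout = (GF * epsilon * Vex) / 4.
Vout = (2.1 * 48e-6 * 5.2) / 4
Vout = 0.00052416 / 4 V
Vout = 0.00013104 V = 0.131 mV

0.131 mV


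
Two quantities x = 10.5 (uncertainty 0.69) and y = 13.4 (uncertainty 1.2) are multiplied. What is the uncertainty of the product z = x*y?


For a product z = x*y, the relative uncertainty is:
uz/z = sqrt((ux/x)^2 + (uy/y)^2)
Relative uncertainties: ux/x = 0.69/10.5 = 0.065714
uy/y = 1.2/13.4 = 0.089552
z = 10.5 * 13.4 = 140.7
uz = 140.7 * sqrt(0.065714^2 + 0.089552^2) = 15.628

15.628


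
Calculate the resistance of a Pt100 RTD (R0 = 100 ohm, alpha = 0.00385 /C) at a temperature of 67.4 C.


The RTD equation: Rt = R0 * (1 + alpha * T).
Rt = 100 * (1 + 0.00385 * 67.4)
Rt = 100 * (1 + 0.25949)
Rt = 100 * 1.25949
Rt = 125.949 ohm

125.949 ohm


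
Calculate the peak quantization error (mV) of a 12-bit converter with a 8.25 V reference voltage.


The maximum quantization error is +/- LSB/2.
LSB = Vref / 2^n = 8.25 / 4096 = 0.00201416 V
Max error = LSB / 2 = 0.00201416 / 2 = 0.00100708 V
Max error = 1.0071 mV

1.0071 mV


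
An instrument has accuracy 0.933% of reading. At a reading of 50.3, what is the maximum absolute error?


Absolute error = (accuracy% / 100) * reading.
Error = (0.933 / 100) * 50.3
Error = 0.00933 * 50.3
Error = 0.4693

0.4693


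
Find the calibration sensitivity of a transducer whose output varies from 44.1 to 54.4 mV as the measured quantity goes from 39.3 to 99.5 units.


Sensitivity = (y2 - y1) / (x2 - x1).
S = (54.4 - 44.1) / (99.5 - 39.3)
S = 10.3 / 60.2
S = 0.1711 mV/unit

0.1711 mV/unit


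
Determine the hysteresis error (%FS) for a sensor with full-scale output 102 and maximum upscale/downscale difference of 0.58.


Hysteresis = (max difference / full scale) * 100%.
H = (0.58 / 102) * 100
H = 0.569 %FS

0.569 %FS


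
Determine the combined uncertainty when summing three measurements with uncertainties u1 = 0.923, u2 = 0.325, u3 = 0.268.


For a sum of independent quantities, uc = sqrt(u1^2 + u2^2 + u3^2).
uc = sqrt(0.923^2 + 0.325^2 + 0.268^2)
uc = sqrt(0.851929 + 0.105625 + 0.071824)
uc = 1.0146

1.0146


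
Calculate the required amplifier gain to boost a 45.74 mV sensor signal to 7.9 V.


Gain = Vout / Vin (converting to same units).
G = 7.9 V / 45.74 mV
G = 7900.0 mV / 45.74 mV
G = 172.72

172.72


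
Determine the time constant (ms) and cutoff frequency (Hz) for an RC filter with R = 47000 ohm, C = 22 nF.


Time constant: tau = R * C.
tau = 47000 * 2.20e-08 = 0.001034 s
tau = 1.034 ms
Cutoff frequency: fc = 1 / (2*pi*R*C).
fc = 1 / (2*pi*0.001034) = 153.92 Hz

tau = 1.034 ms, fc = 153.92 Hz
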